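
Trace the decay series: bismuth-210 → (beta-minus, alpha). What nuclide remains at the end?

Start: (A, Z) = (210, 83).
After β⁻: (210, 84).
After α: (206, 82).
Z = 82 is lead.

Pb-206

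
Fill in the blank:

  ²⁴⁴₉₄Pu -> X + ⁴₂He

Conserve mass number: 244 = A + 4, so A = 240.
Conserve atomic number: 94 = Z + 2, so Z = 92.
Z = 92 is uranium, so the species is ²⁴⁰₉₂U.

U-240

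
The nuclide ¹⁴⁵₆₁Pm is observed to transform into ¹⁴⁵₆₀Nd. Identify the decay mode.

beta-plus decay or electron capture

ΔA = 145 − 145 = 0; ΔZ = 60 − 61 = -1.
A is unchanged and Z drops by 1 — a proton has become a neutron (β⁺ emission or electron capture).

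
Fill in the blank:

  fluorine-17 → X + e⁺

O-17

Conserve mass number: 17 = A + 0, so A = 17.
Conserve atomic number: 9 = Z + 1, so Z = 8.
Z = 8 is oxygen, so the species is oxygen-17.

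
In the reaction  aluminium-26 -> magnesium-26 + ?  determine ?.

positron

Conserve mass number: 26 = 26 + A, so A = 0.
Conserve atomic number: 13 = 12 + Z, so Z = 1.
A = 0 and Z = 1 is e⁺ — a positron.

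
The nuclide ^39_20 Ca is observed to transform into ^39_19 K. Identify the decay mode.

beta-plus decay or electron capture

ΔA = 39 − 39 = 0; ΔZ = 19 − 20 = -1.
A is unchanged and Z drops by 1 — a proton has become a neutron (β⁺ emission or electron capture).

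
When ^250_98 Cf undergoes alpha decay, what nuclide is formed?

Cm-246

Alpha decay: mass number changes by -4, atomic number by -2.
A: 250 − 4 = 246; Z: 98 − 2 = 96.
Z = 96 is curium, so the daughter is ^246_96 Cm.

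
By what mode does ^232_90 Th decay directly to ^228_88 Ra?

alpha decay

ΔA = 228 − 232 = -4; ΔZ = 88 − 90 = -2.
A drops by 4 and Z drops by 2 — the signature of alpha emission.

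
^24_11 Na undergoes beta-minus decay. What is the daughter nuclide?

Beta-minus decay: mass number changes by +0, atomic number by +1.
A: 24 = 24; Z: 11 + 1 = 12.
Z = 12 is magnesium, so the daughter is ^24_12 Mg.

Mg-24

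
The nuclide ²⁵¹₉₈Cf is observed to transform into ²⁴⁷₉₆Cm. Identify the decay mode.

alpha decay

ΔA = 247 − 251 = -4; ΔZ = 96 − 98 = -2.
A drops by 4 and Z drops by 2 — the signature of alpha emission.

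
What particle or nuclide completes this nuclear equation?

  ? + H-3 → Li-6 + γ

He-3

Conserve mass number: A + 3 = 6 + 0, so A = 3.
Conserve atomic number: Z + 1 = 3 + 0, so Z = 2.
Z = 2 is helium, so the species is He-3.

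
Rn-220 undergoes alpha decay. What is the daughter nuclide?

Po-216

Alpha decay: mass number changes by -4, atomic number by -2.
A: 220 − 4 = 216; Z: 86 − 2 = 84.
Z = 84 is polonium, so the daughter is Po-216.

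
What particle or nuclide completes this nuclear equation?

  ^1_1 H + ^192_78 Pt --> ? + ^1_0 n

Conserve mass number: 1 + 192 = A + 1, so A = 192.
Conserve atomic number: 1 + 78 = Z + 0, so Z = 79.
Z = 79 is gold, so the species is ^192_79 Au.

Au-192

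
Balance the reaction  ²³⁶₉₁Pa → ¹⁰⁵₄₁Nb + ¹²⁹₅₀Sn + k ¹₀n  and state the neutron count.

2

Conserve mass number: 236 = 105 + 129 + k, so k = 236 − 234 = 2.
Check atomic number: 91 = 41 + 50 + 0 = 91. ✓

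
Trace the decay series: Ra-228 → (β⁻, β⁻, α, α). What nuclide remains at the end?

Rn-220

Start: (A, Z) = (228, 88).
After β⁻: (228, 89).
After β⁻: (228, 90).
After α: (224, 88).
After α: (220, 86).
Z = 86 is radon.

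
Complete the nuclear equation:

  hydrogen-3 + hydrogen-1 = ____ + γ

Conserve mass number: 3 + 1 = A + 0, so A = 4.
Conserve atomic number: 1 + 1 = Z + 0, so Z = 2.
A = 4 and Z = 2 is helium-4 — an alpha particle.

He-4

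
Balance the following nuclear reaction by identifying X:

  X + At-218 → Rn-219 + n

Conserve mass number: A + 218 = 219 + 1, so A = 2.
Conserve atomic number: Z + 85 = 86 + 0, so Z = 1.
A = 2 and Z = 1 is H-2 — a deuteron.

deuteron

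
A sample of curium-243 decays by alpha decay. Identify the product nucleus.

Alpha decay: mass number changes by -4, atomic number by -2.
A: 243 − 4 = 239; Z: 96 − 2 = 94.
Z = 94 is plutonium, so the daughter is plutonium-239.

Pu-239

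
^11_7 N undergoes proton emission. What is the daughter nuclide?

Proton emission: mass number changes by -1, atomic number by -1.
A: 11 − 1 = 10; Z: 7 − 1 = 6.
Z = 6 is carbon, so the daughter is ^10_6 C.

C-10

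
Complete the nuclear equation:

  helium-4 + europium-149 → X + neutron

Conserve mass number: 4 + 149 = A + 1, so A = 152.
Conserve atomic number: 2 + 63 = Z + 0, so Z = 65.
Z = 65 is terbium, so the species is terbium-152.

Tb-152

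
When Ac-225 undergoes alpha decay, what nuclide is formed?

Alpha decay: mass number changes by -4, atomic number by -2.
A: 225 − 4 = 221; Z: 89 − 2 = 87.
Z = 87 is francium, so the daughter is Fr-221.

Fr-221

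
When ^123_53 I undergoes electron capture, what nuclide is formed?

Te-123

Electron capture: mass number changes by +0, atomic number by -1.
A: 123 = 123; Z: 53 − 1 = 52.
Z = 52 is tellurium, so the daughter is ^123_52 Te.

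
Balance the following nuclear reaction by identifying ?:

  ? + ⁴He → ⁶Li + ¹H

Conserve mass number: A + 4 = 6 + 1, so A = 3.
Conserve atomic number: Z + 2 = 3 + 1, so Z = 2.
Z = 2 is helium, so the species is ³He.

He-3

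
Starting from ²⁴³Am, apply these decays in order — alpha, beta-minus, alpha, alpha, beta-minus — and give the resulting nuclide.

Pa-231

Start: (A, Z) = (243, 95).
After α: (239, 93).
After β⁻: (239, 94).
After α: (235, 92).
After α: (231, 90).
After β⁻: (231, 91).
Z = 91 is protactinium.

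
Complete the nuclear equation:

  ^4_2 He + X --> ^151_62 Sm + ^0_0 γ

Conserve mass number: 4 + A = 151 + 0, so A = 147.
Conserve atomic number: 2 + Z = 62 + 0, so Z = 60.
Z = 60 is neodymium, so the species is ^147_60 Nd.

Nd-147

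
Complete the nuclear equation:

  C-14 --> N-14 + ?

Conserve mass number: 14 = 14 + A, so A = 0.
Conserve atomic number: 6 = 7 + Z, so Z = -1.
A = 0 and Z = -1 is e⁻ — a beta-minus particle.

beta-minus particle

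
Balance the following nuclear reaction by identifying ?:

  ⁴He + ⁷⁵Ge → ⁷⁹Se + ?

gamma ray

Conserve mass number: 4 + 75 = 79 + A, so A = 0.
Conserve atomic number: 2 + 32 = 34 + Z, so Z = 0.
A = 0 and Z = 0 is γ — a gamma ray.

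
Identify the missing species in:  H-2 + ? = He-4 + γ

deuteron

Conserve mass number: 2 + A = 4 + 0, so A = 2.
Conserve atomic number: 1 + Z = 2 + 0, so Z = 1.
A = 2 and Z = 1 is H-2 — a deuteron.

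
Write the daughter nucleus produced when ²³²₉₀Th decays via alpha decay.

Alpha decay: mass number changes by -4, atomic number by -2.
A: 232 − 4 = 228; Z: 90 − 2 = 88.
Z = 88 is radium, so the daughter is ²²⁸₈₈Ra.

Ra-228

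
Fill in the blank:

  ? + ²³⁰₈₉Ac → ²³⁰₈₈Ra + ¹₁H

neutron

Conserve mass number: A + 230 = 230 + 1, so A = 1.
Conserve atomic number: Z + 89 = 88 + 1, so Z = 0.
A = 1 and Z = 0 is ¹₀n — a neutron.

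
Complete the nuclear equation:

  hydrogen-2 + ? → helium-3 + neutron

deuteron

Conserve mass number: 2 + A = 3 + 1, so A = 2.
Conserve atomic number: 1 + Z = 2 + 0, so Z = 1.
A = 2 and Z = 1 is hydrogen-2 — a deuteron.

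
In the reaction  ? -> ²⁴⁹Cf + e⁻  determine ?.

Conserve mass number: A = 249 + 0, so A = 249.
Conserve atomic number: Z = 98 − 1, so Z = 97.
Z = 97 is berkelium, so the species is ²⁴⁹Bk.

Bk-249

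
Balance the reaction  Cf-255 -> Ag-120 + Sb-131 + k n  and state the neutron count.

4

Conserve mass number: 255 = 120 + 131 + k, so k = 255 − 251 = 4.
Check atomic number: 98 = 47 + 51 + 0 = 98. ✓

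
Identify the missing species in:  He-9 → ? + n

Conserve mass number: 9 = A + 1, so A = 8.
Conserve atomic number: 2 = Z + 0, so Z = 2.
Z = 2 is helium, so the species is He-8.

He-8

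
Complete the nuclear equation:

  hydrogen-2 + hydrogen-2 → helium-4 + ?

Conserve mass number: 2 + 2 = 4 + A, so A = 0.
Conserve atomic number: 1 + 1 = 2 + Z, so Z = 0.
A = 0 and Z = 0 is γ — a gamma ray.

gamma ray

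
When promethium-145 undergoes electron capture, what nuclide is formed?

Nd-145

Electron capture: mass number changes by +0, atomic number by -1.
A: 145 = 145; Z: 61 − 1 = 60.
Z = 60 is neodymium, so the daughter is neodymium-145.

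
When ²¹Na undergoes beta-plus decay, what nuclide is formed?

Beta-plus decay: mass number changes by +0, atomic number by -1.
A: 21 = 21; Z: 11 − 1 = 10.
Z = 10 is neon, so the daughter is ²¹Ne.

Ne-21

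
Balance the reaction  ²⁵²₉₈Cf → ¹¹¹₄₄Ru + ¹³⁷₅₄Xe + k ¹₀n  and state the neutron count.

4

Conserve mass number: 252 = 111 + 137 + k, so k = 252 − 248 = 4.
Check atomic number: 98 = 44 + 54 + 0 = 98. ✓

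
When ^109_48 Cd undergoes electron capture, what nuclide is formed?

Electron capture: mass number changes by +0, atomic number by -1.
A: 109 = 109; Z: 48 − 1 = 47.
Z = 47 is silver, so the daughter is ^109_47 Ag.

Ag-109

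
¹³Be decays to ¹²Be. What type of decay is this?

neutron emission

ΔA = 12 − 13 = -1; ΔZ = 4 − 4 = +0.
A drops by 1 with Z unchanged — a neutron was emitted.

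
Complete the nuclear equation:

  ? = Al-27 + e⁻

Conserve mass number: A = 27 + 0, so A = 27.
Conserve atomic number: Z = 13 − 1, so Z = 12.
Z = 12 is magnesium, so the species is Mg-27.

Mg-27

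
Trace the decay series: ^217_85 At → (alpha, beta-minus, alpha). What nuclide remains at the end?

Pb-209

Start: (A, Z) = (217, 85).
After α: (213, 83).
After β⁻: (213, 84).
After α: (209, 82).
Z = 82 is lead.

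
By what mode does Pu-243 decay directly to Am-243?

beta-minus decay

ΔA = 243 − 243 = 0; ΔZ = 95 − 94 = +1.
A is unchanged and Z rises by 1 — a neutron has become a proton (β⁻ decay).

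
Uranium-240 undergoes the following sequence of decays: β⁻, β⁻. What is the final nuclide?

Pu-240

Start: (A, Z) = (240, 92).
After β⁻: (240, 93).
After β⁻: (240, 94).
Z = 94 is plutonium.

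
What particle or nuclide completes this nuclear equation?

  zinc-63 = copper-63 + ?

positron

Conserve mass number: 63 = 63 + A, so A = 0.
Conserve atomic number: 30 = 29 + Z, so Z = 1.
A = 0 and Z = 1 is e⁺ — a positron.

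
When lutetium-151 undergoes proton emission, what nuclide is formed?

Proton emission: mass number changes by -1, atomic number by -1.
A: 151 − 1 = 150; Z: 71 − 1 = 70.
Z = 70 is ytterbium, so the daughter is ytterbium-150.

Yb-150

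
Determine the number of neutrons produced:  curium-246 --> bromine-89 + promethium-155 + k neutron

Conserve mass number: 246 = 89 + 155 + k, so k = 246 − 244 = 2.
Check atomic number: 96 = 35 + 61 + 0 = 96. ✓

2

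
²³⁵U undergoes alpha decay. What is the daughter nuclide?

Th-231

Alpha decay: mass number changes by -4, atomic number by -2.
A: 235 − 4 = 231; Z: 92 − 2 = 90.
Z = 90 is thorium, so the daughter is ²³¹Th.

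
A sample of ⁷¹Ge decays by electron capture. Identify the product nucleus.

Ga-71

Electron capture: mass number changes by +0, atomic number by -1.
A: 71 = 71; Z: 32 − 1 = 31.
Z = 31 is gallium, so the daughter is ⁷¹Ga.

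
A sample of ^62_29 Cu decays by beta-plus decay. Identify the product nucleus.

Ni-62

Beta-plus decay: mass number changes by +0, atomic number by -1.
A: 62 = 62; Z: 29 − 1 = 28.
Z = 28 is nickel, so the daughter is ^62_28 Ni.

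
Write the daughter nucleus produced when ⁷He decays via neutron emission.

Neutron emission: mass number changes by -1, atomic number by +0.
A: 7 − 1 = 6; Z: 2 = 2.
Z = 2 is helium, so the daughter is ⁶He.

He-6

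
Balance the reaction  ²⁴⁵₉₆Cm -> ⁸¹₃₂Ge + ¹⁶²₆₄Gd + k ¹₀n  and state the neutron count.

2

Conserve mass number: 245 = 81 + 162 + k, so k = 245 − 243 = 2.
Check atomic number: 96 = 32 + 64 + 0 = 96. ✓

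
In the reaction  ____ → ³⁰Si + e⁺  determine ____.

Conserve mass number: A = 30 + 0, so A = 30.
Conserve atomic number: Z = 14 + 1, so Z = 15.
Z = 15 is phosphorus, so the species is ³⁰P.

P-30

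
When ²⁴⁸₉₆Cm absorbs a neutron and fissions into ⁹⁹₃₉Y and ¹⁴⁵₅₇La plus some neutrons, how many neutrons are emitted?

5

Conserve mass number: 249 = 99 + 145 + k, so k = 249 − 244 = 5.
Check atomic number: 96 = 39 + 57 + 0 = 96. ✓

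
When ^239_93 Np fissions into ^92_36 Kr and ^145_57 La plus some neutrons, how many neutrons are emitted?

Conserve mass number: 239 = 92 + 145 + k, so k = 239 − 237 = 2.
Check atomic number: 93 = 36 + 57 + 0 = 93. ✓

2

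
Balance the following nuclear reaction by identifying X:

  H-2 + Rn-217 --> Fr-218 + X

Conserve mass number: 2 + 217 = 218 + A, so A = 1.
Conserve atomic number: 1 + 86 = 87 + Z, so Z = 0.
A = 1 and Z = 0 is n — a neutron.

neutron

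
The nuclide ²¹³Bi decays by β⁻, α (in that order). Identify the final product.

Start: (A, Z) = (213, 83).
After β⁻: (213, 84).
After α: (209, 82).
Z = 82 is lead.

Pb-209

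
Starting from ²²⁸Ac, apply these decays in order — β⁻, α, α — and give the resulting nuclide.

Start: (A, Z) = (228, 89).
After β⁻: (228, 90).
After α: (224, 88).
After α: (220, 86).
Z = 86 is radon.

Rn-220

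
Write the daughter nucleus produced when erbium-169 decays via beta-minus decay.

Tm-169

Beta-minus decay: mass number changes by +0, atomic number by +1.
A: 169 = 169; Z: 68 + 1 = 69.
Z = 69 is thulium, so the daughter is thulium-169.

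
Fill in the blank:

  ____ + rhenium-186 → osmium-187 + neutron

Conserve mass number: A + 186 = 187 + 1, so A = 2.
Conserve atomic number: Z + 75 = 76 + 0, so Z = 1.
A = 2 and Z = 1 is hydrogen-2 — a deuteron.

deuteron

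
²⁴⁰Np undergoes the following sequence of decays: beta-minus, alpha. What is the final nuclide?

Start: (A, Z) = (240, 93).
After β⁻: (240, 94).
After α: (236, 92).
Z = 92 is uranium.

U-236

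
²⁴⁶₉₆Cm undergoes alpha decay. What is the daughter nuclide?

Alpha decay: mass number changes by -4, atomic number by -2.
A: 246 − 4 = 242; Z: 96 − 2 = 94.
Z = 94 is plutonium, so the daughter is ²⁴²₉₄Pu.

Pu-242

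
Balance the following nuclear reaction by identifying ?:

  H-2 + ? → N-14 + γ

C-12

Conserve mass number: 2 + A = 14 + 0, so A = 12.
Conserve atomic number: 1 + Z = 7 + 0, so Z = 6.
Z = 6 is carbon, so the species is C-12.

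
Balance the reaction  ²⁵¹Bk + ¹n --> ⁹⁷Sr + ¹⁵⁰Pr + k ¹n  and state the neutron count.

Conserve mass number: 252 = 97 + 150 + k, so k = 252 − 247 = 5.
Check atomic number: 97 = 38 + 59 + 0 = 97. ✓

5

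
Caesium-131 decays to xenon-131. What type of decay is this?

beta-plus decay or electron capture

ΔA = 131 − 131 = 0; ΔZ = 54 − 55 = -1.
A is unchanged and Z drops by 1 — a proton has become a neutron (β⁺ emission or electron capture).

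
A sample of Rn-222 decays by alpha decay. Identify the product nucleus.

Po-218

Alpha decay: mass number changes by -4, atomic number by -2.
A: 222 − 4 = 218; Z: 86 − 2 = 84.
Z = 84 is polonium, so the daughter is Po-218.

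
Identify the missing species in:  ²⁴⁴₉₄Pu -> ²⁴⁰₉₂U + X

Conserve mass number: 244 = 240 + A, so A = 4.
Conserve atomic number: 94 = 92 + Z, so Z = 2.
A = 4 and Z = 2 is ⁴₂He — an alpha particle.

alpha particle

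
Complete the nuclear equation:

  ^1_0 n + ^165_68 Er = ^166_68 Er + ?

gamma ray

Conserve mass number: 1 + 165 = 166 + A, so A = 0.
Conserve atomic number: 0 + 68 = 68 + Z, so Z = 0.
A = 0 and Z = 0 is ^0_0 γ — a gamma ray.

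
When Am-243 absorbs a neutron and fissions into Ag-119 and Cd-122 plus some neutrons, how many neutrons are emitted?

3

Conserve mass number: 244 = 119 + 122 + k, so k = 244 − 241 = 3.
Check atomic number: 95 = 47 + 48 + 0 = 95. ✓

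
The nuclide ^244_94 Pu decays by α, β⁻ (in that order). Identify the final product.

Start: (A, Z) = (244, 94).
After α: (240, 92).
After β⁻: (240, 93).
Z = 93 is neptunium.

Np-240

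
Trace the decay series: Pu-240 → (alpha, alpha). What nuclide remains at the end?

Th-232

Start: (A, Z) = (240, 94).
After α: (236, 92).
After α: (232, 90).
Z = 90 is thorium.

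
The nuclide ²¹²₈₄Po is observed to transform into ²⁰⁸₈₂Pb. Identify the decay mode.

ΔA = 208 − 212 = -4; ΔZ = 82 − 84 = -2.
A drops by 4 and Z drops by 2 — the signature of alpha emission.

alpha decay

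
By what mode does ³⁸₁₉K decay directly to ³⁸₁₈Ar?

ΔA = 38 − 38 = 0; ΔZ = 18 − 19 = -1.
A is unchanged and Z drops by 1 — a proton has become a neutron (β⁺ emission or electron capture).

beta-plus decay or electron capture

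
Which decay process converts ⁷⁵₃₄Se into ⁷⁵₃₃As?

ΔA = 75 − 75 = 0; ΔZ = 33 − 34 = -1.
A is unchanged and Z drops by 1 — a proton has become a neutron (β⁺ emission or electron capture).

beta-plus decay or electron capture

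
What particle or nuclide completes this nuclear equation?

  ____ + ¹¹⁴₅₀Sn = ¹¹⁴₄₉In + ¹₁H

Conserve mass number: A + 114 = 114 + 1, so A = 1.
Conserve atomic number: Z + 50 = 49 + 1, so Z = 0.
A = 1 and Z = 0 is ¹₀n — a neutron.

neutron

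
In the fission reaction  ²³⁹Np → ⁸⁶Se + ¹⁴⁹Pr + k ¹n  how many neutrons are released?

Conserve mass number: 239 = 86 + 149 + k, so k = 239 − 235 = 4.
Check atomic number: 93 = 34 + 59 + 0 = 93. ✓

4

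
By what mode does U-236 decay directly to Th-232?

ΔA = 232 − 236 = -4; ΔZ = 90 − 92 = -2.
A drops by 4 and Z drops by 2 — the signature of alpha emission.

alpha decay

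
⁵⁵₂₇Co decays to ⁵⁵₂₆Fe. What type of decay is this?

beta-plus decay or electron capture

ΔA = 55 − 55 = 0; ΔZ = 26 − 27 = -1.
A is unchanged and Z drops by 1 — a proton has become a neutron (β⁺ emission or electron capture).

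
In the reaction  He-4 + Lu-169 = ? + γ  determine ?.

Conserve mass number: 4 + 169 = A + 0, so A = 173.
Conserve atomic number: 2 + 71 = Z + 0, so Z = 73.
Z = 73 is tantalum, so the species is Ta-173.

Ta-173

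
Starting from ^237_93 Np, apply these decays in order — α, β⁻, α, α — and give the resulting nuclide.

Start: (A, Z) = (237, 93).
After α: (233, 91).
After β⁻: (233, 92).
After α: (229, 90).
After α: (225, 88).
Z = 88 is radium.

Ra-225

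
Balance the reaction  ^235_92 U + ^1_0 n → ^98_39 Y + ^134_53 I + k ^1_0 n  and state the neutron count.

4

Conserve mass number: 236 = 98 + 134 + k, so k = 236 − 232 = 4.
Check atomic number: 92 = 39 + 53 + 0 = 92. ✓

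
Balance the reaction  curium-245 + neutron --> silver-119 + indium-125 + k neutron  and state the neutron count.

2

Conserve mass number: 246 = 119 + 125 + k, so k = 246 − 244 = 2.
Check atomic number: 96 = 47 + 49 + 0 = 96. ✓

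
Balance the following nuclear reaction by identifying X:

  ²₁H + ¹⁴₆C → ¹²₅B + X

Conserve mass number: 2 + 14 = 12 + A, so A = 4.
Conserve atomic number: 1 + 6 = 5 + Z, so Z = 2.
A = 4 and Z = 2 is ⁴₂He — an alpha particle.

alpha particle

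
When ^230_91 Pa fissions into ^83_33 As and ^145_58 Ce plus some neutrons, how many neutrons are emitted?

Conserve mass number: 230 = 83 + 145 + k, so k = 230 − 228 = 2.
Check atomic number: 91 = 33 + 58 + 0 = 91. ✓

2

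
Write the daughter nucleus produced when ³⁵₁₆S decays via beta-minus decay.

Cl-35

Beta-minus decay: mass number changes by +0, atomic number by +1.
A: 35 = 35; Z: 16 + 1 = 17.
Z = 17 is chlorine, so the daughter is ³⁵₁₇Cl.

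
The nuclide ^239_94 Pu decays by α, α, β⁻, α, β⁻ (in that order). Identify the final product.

Th-227

Start: (A, Z) = (239, 94).
After α: (235, 92).
After α: (231, 90).
After β⁻: (231, 91).
After α: (227, 89).
After β⁻: (227, 90).
Z = 90 is thorium.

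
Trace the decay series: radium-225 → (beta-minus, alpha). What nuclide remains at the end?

Start: (A, Z) = (225, 88).
After β⁻: (225, 89).
After α: (221, 87).
Z = 87 is francium.

Fr-221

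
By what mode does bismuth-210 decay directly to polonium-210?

ΔA = 210 − 210 = 0; ΔZ = 84 − 83 = +1.
A is unchanged and Z rises by 1 — a neutron has become a proton (β⁻ decay).

beta-minus decay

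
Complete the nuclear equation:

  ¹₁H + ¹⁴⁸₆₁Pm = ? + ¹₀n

Sm-148

Conserve mass number: 1 + 148 = A + 1, so A = 148.
Conserve atomic number: 1 + 61 = Z + 0, so Z = 62.
Z = 62 is samarium, so the species is ¹⁴⁸₆₂Sm.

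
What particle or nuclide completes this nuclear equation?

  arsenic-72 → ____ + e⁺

Ge-72

Conserve mass number: 72 = A + 0, so A = 72.
Conserve atomic number: 33 = Z + 1, so Z = 32.
Z = 32 is germanium, so the species is germanium-72.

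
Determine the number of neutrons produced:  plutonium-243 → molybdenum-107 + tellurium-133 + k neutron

Conserve mass number: 243 = 107 + 133 + k, so k = 243 − 240 = 3.
Check atomic number: 94 = 42 + 52 + 0 = 94. ✓

3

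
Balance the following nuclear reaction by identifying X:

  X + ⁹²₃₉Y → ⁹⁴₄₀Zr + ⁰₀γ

deuteron

Conserve mass number: A + 92 = 94 + 0, so A = 2.
Conserve atomic number: Z + 39 = 40 + 0, so Z = 1.
A = 2 and Z = 1 is ²₁H — a deuteron.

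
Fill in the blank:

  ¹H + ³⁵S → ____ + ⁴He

Conserve mass number: 1 + 35 = A + 4, so A = 32.
Conserve atomic number: 1 + 16 = Z + 2, so Z = 15.
Z = 15 is phosphorus, so the species is ³²P.

P-32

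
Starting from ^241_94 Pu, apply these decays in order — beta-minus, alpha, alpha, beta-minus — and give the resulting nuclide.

Start: (A, Z) = (241, 94).
After β⁻: (241, 95).
After α: (237, 93).
After α: (233, 91).
After β⁻: (233, 92).
Z = 92 is uranium.

U-233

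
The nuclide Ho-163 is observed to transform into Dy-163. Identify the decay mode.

ΔA = 163 − 163 = 0; ΔZ = 66 − 67 = -1.
A is unchanged and Z drops by 1 — a proton has become a neutron (β⁺ emission or electron capture).

beta-plus decay or electron capture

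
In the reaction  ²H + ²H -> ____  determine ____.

He-4

Conserve mass number: 2 + 2 = A, so A = 4.
Conserve atomic number: 1 + 1 = Z, so Z = 2.
A = 4 and Z = 2 is ⁴He — an alpha particle.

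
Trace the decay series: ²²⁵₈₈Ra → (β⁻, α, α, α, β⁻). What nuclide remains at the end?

Start: (A, Z) = (225, 88).
After β⁻: (225, 89).
After α: (221, 87).
After α: (217, 85).
After α: (213, 83).
After β⁻: (213, 84).
Z = 84 is polonium.

Po-213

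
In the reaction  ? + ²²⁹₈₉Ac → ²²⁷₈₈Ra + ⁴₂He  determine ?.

deuteron

Conserve mass number: A + 229 = 227 + 4, so A = 2.
Conserve atomic number: Z + 89 = 88 + 2, so Z = 1.
A = 2 and Z = 1 is ²₁H — a deuteron.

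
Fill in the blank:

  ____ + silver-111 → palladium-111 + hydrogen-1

neutron

Conserve mass number: A + 111 = 111 + 1, so A = 1.
Conserve atomic number: Z + 47 = 46 + 1, so Z = 0.
A = 1 and Z = 0 is neutron — a neutron.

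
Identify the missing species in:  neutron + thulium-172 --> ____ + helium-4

Ho-169

Conserve mass number: 1 + 172 = A + 4, so A = 169.
Conserve atomic number: 0 + 69 = Z + 2, so Z = 67.
Z = 67 is holmium, so the species is holmium-169.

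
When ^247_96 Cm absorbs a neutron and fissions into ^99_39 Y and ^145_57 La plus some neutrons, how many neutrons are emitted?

4

Conserve mass number: 248 = 99 + 145 + k, so k = 248 − 244 = 4.
Check atomic number: 96 = 39 + 57 + 0 = 96. ✓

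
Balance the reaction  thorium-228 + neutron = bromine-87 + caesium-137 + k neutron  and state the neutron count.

Conserve mass number: 229 = 87 + 137 + k, so k = 229 − 224 = 5.
Check atomic number: 90 = 35 + 55 + 0 = 90. ✓

5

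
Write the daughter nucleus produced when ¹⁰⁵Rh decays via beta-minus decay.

Pd-105

Beta-minus decay: mass number changes by +0, atomic number by +1.
A: 105 = 105; Z: 45 + 1 = 46.
Z = 46 is palladium, so the daughter is ¹⁰⁵Pd.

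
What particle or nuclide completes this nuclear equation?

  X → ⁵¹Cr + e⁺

Mn-51

Conserve mass number: A = 51 + 0, so A = 51.
Conserve atomic number: Z = 24 + 1, so Z = 25.
Z = 25 is manganese, so the species is ⁵¹Mn.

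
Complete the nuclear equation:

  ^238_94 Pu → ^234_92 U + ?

alpha particle

Conserve mass number: 238 = 234 + A, so A = 4.
Conserve atomic number: 94 = 92 + Z, so Z = 2.
A = 4 and Z = 2 is ^4_2 He — an alpha particle.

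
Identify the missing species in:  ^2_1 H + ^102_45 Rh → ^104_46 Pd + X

gamma ray

Conserve mass number: 2 + 102 = 104 + A, so A = 0.
Conserve atomic number: 1 + 45 = 46 + Z, so Z = 0.
A = 0 and Z = 0 is ^0_0 γ — a gamma ray.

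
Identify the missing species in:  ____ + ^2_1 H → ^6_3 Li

alpha particle

Conserve mass number: A + 2 = 6, so A = 4.
Conserve atomic number: Z + 1 = 3, so Z = 2.
A = 4 and Z = 2 is ^4_2 He — an alpha particle.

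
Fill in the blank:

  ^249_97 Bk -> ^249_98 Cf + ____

beta-minus particle

Conserve mass number: 249 = 249 + A, so A = 0.
Conserve atomic number: 97 = 98 + Z, so Z = -1.
A = 0 and Z = -1 is ^0_-1 e — a beta-minus particle.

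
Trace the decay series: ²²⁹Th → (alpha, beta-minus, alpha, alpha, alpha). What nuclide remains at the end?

Start: (A, Z) = (229, 90).
After α: (225, 88).
After β⁻: (225, 89).
After α: (221, 87).
After α: (217, 85).
After α: (213, 83).
Z = 83 is bismuth.

Bi-213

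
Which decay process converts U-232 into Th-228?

ΔA = 228 − 232 = -4; ΔZ = 90 − 92 = -2.
A drops by 4 and Z drops by 2 — the signature of alpha emission.

alpha decay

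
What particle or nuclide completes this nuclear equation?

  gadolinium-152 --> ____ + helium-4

Sm-148

Conserve mass number: 152 = A + 4, so A = 148.
Conserve atomic number: 64 = Z + 2, so Z = 62.
Z = 62 is samarium, so the species is samarium-148.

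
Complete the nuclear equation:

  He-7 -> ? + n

He-6

Conserve mass number: 7 = A + 1, so A = 6.
Conserve atomic number: 2 = Z + 0, so Z = 2.
Z = 2 is helium, so the species is He-6.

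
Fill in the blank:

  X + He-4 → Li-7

triton

Conserve mass number: A + 4 = 7, so A = 3.
Conserve atomic number: Z + 2 = 3, so Z = 1.
A = 3 and Z = 1 is H-3 — a triton.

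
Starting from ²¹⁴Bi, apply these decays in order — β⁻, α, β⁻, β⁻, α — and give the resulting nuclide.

Start: (A, Z) = (214, 83).
After β⁻: (214, 84).
After α: (210, 82).
After β⁻: (210, 83).
After β⁻: (210, 84).
After α: (206, 82).
Z = 82 is lead.

Pb-206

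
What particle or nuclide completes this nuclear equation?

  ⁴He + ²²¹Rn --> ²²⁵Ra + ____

Conserve mass number: 4 + 221 = 225 + A, so A = 0.
Conserve atomic number: 2 + 86 = 88 + Z, so Z = 0.
A = 0 and Z = 0 is γ — a gamma ray.

gamma ray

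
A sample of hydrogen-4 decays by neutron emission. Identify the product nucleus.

H-3

Neutron emission: mass number changes by -1, atomic number by +0.
A: 4 − 1 = 3; Z: 1 = 1.
Z = 1 is hydrogen, so the daughter is hydrogen-3.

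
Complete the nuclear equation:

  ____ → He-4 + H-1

Conserve mass number: A = 4 + 1, so A = 5.
Conserve atomic number: Z = 2 + 1, so Z = 3.
Z = 3 is lithium, so the species is Li-5.

Li-5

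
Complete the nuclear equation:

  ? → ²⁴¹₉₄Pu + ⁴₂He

Conserve mass number: A = 241 + 4, so A = 245.
Conserve atomic number: Z = 94 + 2, so Z = 96.
Z = 96 is curium, so the species is ²⁴⁵₉₆Cm.

Cm-245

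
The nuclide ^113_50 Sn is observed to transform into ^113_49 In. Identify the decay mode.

beta-plus decay or electron capture

ΔA = 113 − 113 = 0; ΔZ = 49 − 50 = -1.
A is unchanged and Z drops by 1 — a proton has become a neutron (β⁺ emission or electron capture).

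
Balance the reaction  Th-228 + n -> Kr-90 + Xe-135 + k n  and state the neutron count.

Conserve mass number: 229 = 90 + 135 + k, so k = 229 − 225 = 4.
Check atomic number: 90 = 36 + 54 + 0 = 90. ✓

4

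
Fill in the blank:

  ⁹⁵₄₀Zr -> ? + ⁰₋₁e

Conserve mass number: 95 = A + 0, so A = 95.
Conserve atomic number: 40 = Z − 1, so Z = 41.
Z = 41 is niobium, so the species is ⁹⁵₄₁Nb.

Nb-95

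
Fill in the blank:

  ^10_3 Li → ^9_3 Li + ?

Conserve mass number: 10 = 9 + A, so A = 1.
Conserve atomic number: 3 = 3 + Z, so Z = 0.
A = 1 and Z = 0 is ^1_0 n — a neutron.

neutron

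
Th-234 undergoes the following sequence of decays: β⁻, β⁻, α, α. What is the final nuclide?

Ra-226

Start: (A, Z) = (234, 90).
After β⁻: (234, 91).
After β⁻: (234, 92).
After α: (230, 90).
After α: (226, 88).
Z = 88 is radium.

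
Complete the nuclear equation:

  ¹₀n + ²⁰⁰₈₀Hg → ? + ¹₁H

Au-200

Conserve mass number: 1 + 200 = A + 1, so A = 200.
Conserve atomic number: 0 + 80 = Z + 1, so Z = 79.
Z = 79 is gold, so the species is ²⁰⁰₇₉Au.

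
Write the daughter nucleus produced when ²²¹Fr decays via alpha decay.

At-217

Alpha decay: mass number changes by -4, atomic number by -2.
A: 221 − 4 = 217; Z: 87 − 2 = 85.
Z = 85 is astatine, so the daughter is ²¹⁷At.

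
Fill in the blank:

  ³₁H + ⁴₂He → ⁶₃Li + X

Conserve mass number: 3 + 4 = 6 + A, so A = 1.
Conserve atomic number: 1 + 2 = 3 + Z, so Z = 0.
A = 1 and Z = 0 is ¹₀n — a neutron.

neutron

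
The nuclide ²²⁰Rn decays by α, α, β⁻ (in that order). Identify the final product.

Start: (A, Z) = (220, 86).
After α: (216, 84).
After α: (212, 82).
After β⁻: (212, 83).
Z = 83 is bismuth.

Bi-212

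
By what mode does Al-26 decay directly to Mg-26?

ΔA = 26 − 26 = 0; ΔZ = 12 − 13 = -1.
A is unchanged and Z drops by 1 — a proton has become a neutron (β⁺ emission or electron capture).

beta-plus decay or electron capture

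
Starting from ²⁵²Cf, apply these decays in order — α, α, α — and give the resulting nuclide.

Start: (A, Z) = (252, 98).
After α: (248, 96).
After α: (244, 94).
After α: (240, 92).
Z = 92 is uranium.

U-240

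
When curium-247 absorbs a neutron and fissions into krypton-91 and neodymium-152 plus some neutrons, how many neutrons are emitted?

5

Conserve mass number: 248 = 91 + 152 + k, so k = 248 − 243 = 5.
Check atomic number: 96 = 36 + 60 + 0 = 96. ✓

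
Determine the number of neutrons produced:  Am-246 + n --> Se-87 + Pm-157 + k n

Conserve mass number: 247 = 87 + 157 + k, so k = 247 − 244 = 3.
Check atomic number: 95 = 34 + 61 + 0 = 95. ✓

3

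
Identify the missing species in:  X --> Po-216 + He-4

Conserve mass number: A = 216 + 4, so A = 220.
Conserve atomic number: Z = 84 + 2, so Z = 86.
Z = 86 is radon, so the species is Rn-220.

Rn-220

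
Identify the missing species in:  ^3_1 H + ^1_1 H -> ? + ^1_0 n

He-3

Conserve mass number: 3 + 1 = A + 1, so A = 3.
Conserve atomic number: 1 + 1 = Z + 0, so Z = 2.
Z = 2 is helium, so the species is ^3_2 He.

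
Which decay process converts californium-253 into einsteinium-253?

beta-minus decay

ΔA = 253 − 253 = 0; ΔZ = 99 − 98 = +1.
A is unchanged and Z rises by 1 — a neutron has become a proton (β⁻ decay).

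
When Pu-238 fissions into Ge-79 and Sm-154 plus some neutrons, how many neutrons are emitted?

5

Conserve mass number: 238 = 79 + 154 + k, so k = 238 − 233 = 5.
Check atomic number: 94 = 32 + 62 + 0 = 94. ✓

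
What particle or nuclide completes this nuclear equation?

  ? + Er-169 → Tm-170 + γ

proton

Conserve mass number: A + 169 = 170 + 0, so A = 1.
Conserve atomic number: Z + 68 = 69 + 0, so Z = 1.
A = 1 and Z = 1 is H-1 — a proton.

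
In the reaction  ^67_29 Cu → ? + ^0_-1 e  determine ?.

Conserve mass number: 67 = A + 0, so A = 67.
Conserve atomic number: 29 = Z − 1, so Z = 30.
Z = 30 is zinc, so the species is ^67_30 Zn.

Zn-67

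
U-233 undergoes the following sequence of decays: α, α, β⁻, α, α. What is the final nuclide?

At-217

Start: (A, Z) = (233, 92).
After α: (229, 90).
After α: (225, 88).
After β⁻: (225, 89).
After α: (221, 87).
After α: (217, 85).
Z = 85 is astatine.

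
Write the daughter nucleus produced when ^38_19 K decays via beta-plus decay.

Ar-38

Beta-plus decay: mass number changes by +0, atomic number by -1.
A: 38 = 38; Z: 19 − 1 = 18.
Z = 18 is argon, so the daughter is ^38_18 Ar.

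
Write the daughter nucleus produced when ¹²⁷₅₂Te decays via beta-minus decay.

I-127

Beta-minus decay: mass number changes by +0, atomic number by +1.
A: 127 = 127; Z: 52 + 1 = 53.
Z = 53 is iodine, so the daughter is ¹²⁷₅₃I.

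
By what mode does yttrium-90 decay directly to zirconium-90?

ΔA = 90 − 90 = 0; ΔZ = 40 − 39 = +1.
A is unchanged and Z rises by 1 — a neutron has become a proton (β⁻ decay).

beta-minus decay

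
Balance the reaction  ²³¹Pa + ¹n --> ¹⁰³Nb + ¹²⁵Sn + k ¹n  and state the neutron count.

4

Conserve mass number: 232 = 103 + 125 + k, so k = 232 − 228 = 4.
Check atomic number: 91 = 41 + 50 + 0 = 91. ✓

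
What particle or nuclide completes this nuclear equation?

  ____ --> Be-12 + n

Be-13

Conserve mass number: A = 12 + 1, so A = 13.
Conserve atomic number: Z = 4 + 0, so Z = 4.
Z = 4 is beryllium, so the species is Be-13.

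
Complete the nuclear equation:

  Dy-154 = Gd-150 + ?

Conserve mass number: 154 = 150 + A, so A = 4.
Conserve atomic number: 66 = 64 + Z, so Z = 2.
A = 4 and Z = 2 is He-4 — an alpha particle.

alpha particle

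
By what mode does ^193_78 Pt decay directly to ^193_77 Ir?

ΔA = 193 − 193 = 0; ΔZ = 77 − 78 = -1.
A is unchanged and Z drops by 1 — a proton has become a neutron (β⁺ emission or electron capture).

beta-plus decay or electron capture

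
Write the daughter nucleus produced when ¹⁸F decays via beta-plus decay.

Beta-plus decay: mass number changes by +0, atomic number by -1.
A: 18 = 18; Z: 9 − 1 = 8.
Z = 8 is oxygen, so the daughter is ¹⁸O.

O-18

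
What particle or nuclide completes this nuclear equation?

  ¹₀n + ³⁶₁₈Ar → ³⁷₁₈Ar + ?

Conserve mass number: 1 + 36 = 37 + A, so A = 0.
Conserve atomic number: 0 + 18 = 18 + Z, so Z = 0.
A = 0 and Z = 0 is ⁰₀γ — a gamma ray.

gamma ray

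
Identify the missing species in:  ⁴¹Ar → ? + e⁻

K-41

Conserve mass number: 41 = A + 0, so A = 41.
Conserve atomic number: 18 = Z − 1, so Z = 19.
Z = 19 is potassium, so the species is ⁴¹K.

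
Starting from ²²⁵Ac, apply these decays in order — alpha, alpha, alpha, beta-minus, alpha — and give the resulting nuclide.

Start: (A, Z) = (225, 89).
After α: (221, 87).
After α: (217, 85).
After α: (213, 83).
After β⁻: (213, 84).
After α: (209, 82).
Z = 82 is lead.

Pb-209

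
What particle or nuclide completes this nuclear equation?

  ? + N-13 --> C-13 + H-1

neutron

Conserve mass number: A + 13 = 13 + 1, so A = 1.
Conserve atomic number: Z + 7 = 6 + 1, so Z = 0.
A = 1 and Z = 0 is n — a neutron.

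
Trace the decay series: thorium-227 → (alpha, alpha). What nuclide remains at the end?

Rn-219

Start: (A, Z) = (227, 90).
After α: (223, 88).
After α: (219, 86).
Z = 86 is radon.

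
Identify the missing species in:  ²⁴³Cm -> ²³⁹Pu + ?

alpha particle

Conserve mass number: 243 = 239 + A, so A = 4.
Conserve atomic number: 96 = 94 + Z, so Z = 2.
A = 4 and Z = 2 is ⁴He — an alpha particle.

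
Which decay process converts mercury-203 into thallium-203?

ΔA = 203 − 203 = 0; ΔZ = 81 − 80 = +1.
A is unchanged and Z rises by 1 — a neutron has become a proton (β⁻ decay).

beta-minus decay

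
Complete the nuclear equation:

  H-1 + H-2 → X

He-3

Conserve mass number: 1 + 2 = A, so A = 3.
Conserve atomic number: 1 + 1 = Z, so Z = 2.
Z = 2 is helium, so the species is He-3.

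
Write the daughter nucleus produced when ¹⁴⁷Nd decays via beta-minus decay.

Pm-147

Beta-minus decay: mass number changes by +0, atomic number by +1.
A: 147 = 147; Z: 60 + 1 = 61.
Z = 61 is promethium, so the daughter is ¹⁴⁷Pm.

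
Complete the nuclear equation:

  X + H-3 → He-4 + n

deuteron

Conserve mass number: A + 3 = 4 + 1, so A = 2.
Conserve atomic number: Z + 1 = 2 + 0, so Z = 1.
A = 2 and Z = 1 is H-2 — a deuteron.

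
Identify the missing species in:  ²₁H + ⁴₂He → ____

Conserve mass number: 2 + 4 = A, so A = 6.
Conserve atomic number: 1 + 2 = Z, so Z = 3.
Z = 3 is lithium, so the species is ⁶₃Li.

Li-6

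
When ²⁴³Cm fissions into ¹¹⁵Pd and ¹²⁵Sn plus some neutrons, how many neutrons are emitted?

3

Conserve mass number: 243 = 115 + 125 + k, so k = 243 − 240 = 3.
Check atomic number: 96 = 46 + 50 + 0 = 96. ✓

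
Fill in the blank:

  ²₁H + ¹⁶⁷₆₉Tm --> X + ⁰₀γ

Yb-169

Conserve mass number: 2 + 167 = A + 0, so A = 169.
Conserve atomic number: 1 + 69 = Z + 0, so Z = 70.
Z = 70 is ytterbium, so the species is ¹⁶⁹₇₀Yb.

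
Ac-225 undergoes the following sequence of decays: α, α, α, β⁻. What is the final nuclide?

Start: (A, Z) = (225, 89).
After α: (221, 87).
After α: (217, 85).
After α: (213, 83).
After β⁻: (213, 84).
Z = 84 is polonium.

Po-213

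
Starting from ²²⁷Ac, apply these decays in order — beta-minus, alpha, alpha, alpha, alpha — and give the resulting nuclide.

Pb-211

Start: (A, Z) = (227, 89).
After β⁻: (227, 90).
After α: (223, 88).
After α: (219, 86).
After α: (215, 84).
After α: (211, 82).
Z = 82 is lead.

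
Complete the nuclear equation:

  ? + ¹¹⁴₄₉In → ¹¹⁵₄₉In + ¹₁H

Conserve mass number: A + 114 = 115 + 1, so A = 2.
Conserve atomic number: Z + 49 = 49 + 1, so Z = 1.
A = 2 and Z = 1 is ²₁H — a deuteron.

deuteron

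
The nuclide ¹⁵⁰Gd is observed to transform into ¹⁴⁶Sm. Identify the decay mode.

ΔA = 146 − 150 = -4; ΔZ = 62 − 64 = -2.
A drops by 4 and Z drops by 2 — the signature of alpha emission.

alpha decay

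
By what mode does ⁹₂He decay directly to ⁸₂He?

neutron emission

ΔA = 8 − 9 = -1; ΔZ = 2 − 2 = +0.
A drops by 1 with Z unchanged — a neutron was emitted.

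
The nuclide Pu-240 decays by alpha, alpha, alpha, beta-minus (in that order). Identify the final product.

Start: (A, Z) = (240, 94).
After α: (236, 92).
After α: (232, 90).
After α: (228, 88).
After β⁻: (228, 89).
Z = 89 is actinium.

Ac-228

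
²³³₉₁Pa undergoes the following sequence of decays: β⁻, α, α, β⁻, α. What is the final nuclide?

Start: (A, Z) = (233, 91).
After β⁻: (233, 92).
After α: (229, 90).
After α: (225, 88).
After β⁻: (225, 89).
After α: (221, 87).
Z = 87 is francium.

Fr-221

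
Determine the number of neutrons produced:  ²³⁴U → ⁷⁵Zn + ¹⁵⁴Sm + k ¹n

Conserve mass number: 234 = 75 + 154 + k, so k = 234 − 229 = 5.
Check atomic number: 92 = 30 + 62 + 0 = 92. ✓

5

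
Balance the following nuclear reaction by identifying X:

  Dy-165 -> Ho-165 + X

beta-minus particle

Conserve mass number: 165 = 165 + A, so A = 0.
Conserve atomic number: 66 = 67 + Z, so Z = -1.
A = 0 and Z = -1 is e⁻ — a beta-minus particle.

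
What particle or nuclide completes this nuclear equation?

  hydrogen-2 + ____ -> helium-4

deuteron

Conserve mass number: 2 + A = 4, so A = 2.
Conserve atomic number: 1 + Z = 2, so Z = 1.
A = 2 and Z = 1 is hydrogen-2 — a deuteron.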